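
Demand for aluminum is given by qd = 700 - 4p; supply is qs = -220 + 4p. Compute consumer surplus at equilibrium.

Equilibrium: 700 - 4p = -220 + 4p gives p* = 115, q* = 240.
Demand choke price (qd = 0): p = 175.
CS = ½(175 − 115)(240) = 7200.

Consumer surplus = 7200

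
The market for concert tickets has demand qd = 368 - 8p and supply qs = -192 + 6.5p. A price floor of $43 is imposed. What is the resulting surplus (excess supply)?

Surplus = 63.5

Equilibrium price would be p* = 1120/29, so the floor at 43 binds.
At p = 43: qd = 24, qs = 87.5.
Surplus = 87.5 − 24 = 63.5.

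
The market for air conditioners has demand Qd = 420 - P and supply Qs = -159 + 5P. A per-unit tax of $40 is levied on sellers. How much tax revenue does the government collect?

Pre-tax equilibrium: P* = 96.5, Q* = 323.5.
Tax on sellers shifts supply to Qs = -159 + 5(P − 40) = -359 + 5P.
420 - P = -359 + 5P gives buyer price Pb = 779/6; sellers receive Ps = 779/6 − 40 = 539/6.
New quantity: Q = 420 − 1(779/6) = 1741/6.
Revenue = 40 × 1741/6 = 34820/3.

Tax revenue = 34820/3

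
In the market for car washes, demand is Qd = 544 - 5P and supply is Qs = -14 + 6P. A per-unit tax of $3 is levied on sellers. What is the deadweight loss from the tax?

Deadweight loss = 135/11

Pre-tax equilibrium: P* = 558/11, Q* = 3194/11.
Tax on sellers shifts supply to Qs = -14 + 6(P − 3) = -32 + 6P.
544 - 5P = -32 + 6P gives buyer price Pb = 576/11; sellers receive Ps = 576/11 − 3 = 543/11.
New quantity: Q = 544 − 5(576/11) = 3104/11.
DWL = ½ × 3 × (3194/11 − 3104/11) = 135/11.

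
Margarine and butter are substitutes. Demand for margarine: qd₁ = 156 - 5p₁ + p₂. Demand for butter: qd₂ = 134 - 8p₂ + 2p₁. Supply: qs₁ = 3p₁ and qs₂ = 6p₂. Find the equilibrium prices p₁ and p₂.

Market 1: 156 - 5p₁ + p₂ = 3p₁ → 8p₁ - p₂ = 156.
Market 2: 14p₂ - 2p₁ = 134.
Eliminating p₂: 14×(1) + 1×(2) gives 110p₁ = 2318, so p₁ = 1159/55.
Back-substitute into (2): p₂ = (134 + 2×1159/55) / 14 = 692/55.

p₁ = 1159/55, p₂ = 692/55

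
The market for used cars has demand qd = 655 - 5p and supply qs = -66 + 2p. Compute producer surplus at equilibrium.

Producer surplus = 4900

Equilibrium: 655 - 5p = -66 + 2p gives p* = 103, q* = 140.
Supply starts at p = 33 (where qs = 0).
PS = ½(103 − 33)(140) = 4900.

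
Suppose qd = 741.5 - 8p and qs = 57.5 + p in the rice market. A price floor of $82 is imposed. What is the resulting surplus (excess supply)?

Equilibrium price would be p* = 76, so the floor at 82 binds.
At p = 82: qd = 85.5, qs = 139.5.
Surplus = 139.5 − 85.5 = 54.

Surplus = 54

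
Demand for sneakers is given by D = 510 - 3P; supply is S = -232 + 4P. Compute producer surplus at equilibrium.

Equilibrium: 510 - 3P = -232 + 4P gives P* = 106, Q* = 192.
Supply starts at P = 58 (where S = 0).
PS = ½(106 − 58)(192) = 4608.

Producer surplus = 4608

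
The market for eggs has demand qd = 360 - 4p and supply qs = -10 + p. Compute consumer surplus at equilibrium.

Equilibrium: 360 - 4p = -10 + p gives p* = 74, q* = 64.
Demand choke price (qd = 0): p = 90.
CS = ½(90 − 74)(64) = 512.

Consumer surplus = 512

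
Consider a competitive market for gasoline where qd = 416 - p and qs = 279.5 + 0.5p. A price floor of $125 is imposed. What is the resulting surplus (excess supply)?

Surplus = 51

Equilibrium price would be p* = 91, so the floor at 125 binds.
At p = 125: qd = 291, qs = 342.
Surplus = 342 − 291 = 51.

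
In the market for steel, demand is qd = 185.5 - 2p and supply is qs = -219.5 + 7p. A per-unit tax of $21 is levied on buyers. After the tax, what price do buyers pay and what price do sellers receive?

Buyers pay 184/3, sellers receive 121/3

Pre-tax equilibrium: p* = 45, q* = 95.5.
Tax on buyers shifts demand to qd = 185.5 − 2(p + 21) = 143.5 - 2p.
143.5 - 2p = -219.5 + 7p gives seller price ps = 121/3; buyers pay pb = 121/3 + 21 = 184/3.
New quantity: q = 185.5 − 2(184/3) = 377/6.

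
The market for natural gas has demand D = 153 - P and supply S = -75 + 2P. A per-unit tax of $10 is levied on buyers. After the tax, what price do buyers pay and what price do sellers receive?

Buyers pay 248/3, sellers receive 218/3

Pre-tax equilibrium: P* = 76, Q* = 77.
Tax on buyers shifts demand to D = 153 − 1(P + 10) = 143 - P.
143 - P = -75 + 2P gives seller price Ps = 218/3; buyers pay Pb = 218/3 + 10 = 248/3.
New quantity: Q = 153 − 1(248/3) = 211/3.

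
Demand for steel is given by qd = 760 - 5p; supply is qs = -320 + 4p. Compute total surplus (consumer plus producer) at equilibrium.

Equilibrium: 760 - 5p = -320 + 4p gives p* = 120, q* = 160.
Demand choke price: p = 152; supply starts at p = 80.
CS = ½(152 − 120)(160) = 2560; PS = ½(120 − 80)(160) = 3200.

Total surplus = 5760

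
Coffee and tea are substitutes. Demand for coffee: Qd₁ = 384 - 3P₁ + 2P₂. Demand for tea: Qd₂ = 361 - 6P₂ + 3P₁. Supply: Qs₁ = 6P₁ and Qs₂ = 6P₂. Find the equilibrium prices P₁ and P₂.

P₁ = 2665/51, P₂ = 1467/34

Market 1: 384 - 3P₁ + 2P₂ = 6P₁ → 9P₁ - 2P₂ = 384.
Market 2: 12P₂ - 3P₁ = 361.
Eliminating P₂: 12×(1) + 2×(2) gives 102P₁ = 5330, so P₁ = 2665/51.
Back-substitute into (2): P₂ = (361 + 3×2665/51) / 12 = 1467/34.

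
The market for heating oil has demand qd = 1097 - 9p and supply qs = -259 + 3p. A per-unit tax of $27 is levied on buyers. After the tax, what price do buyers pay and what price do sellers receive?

Buyers pay $119.75, sellers receive $92.75

Pre-tax equilibrium: p* = 113, q* = 80.
Tax on buyers shifts demand to qd = 1097 − 9(p + 27) = 854 - 9p.
854 - 9p = -259 + 3p gives seller price ps = 92.75; buyers pay pb = 92.75 + 27 = 119.75.
New quantity: q = 1097 − 9(119.75) = 19.25.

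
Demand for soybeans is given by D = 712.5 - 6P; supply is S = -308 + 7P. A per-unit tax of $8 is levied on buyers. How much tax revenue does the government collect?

Tax revenue = 22428/13

Pre-tax equilibrium: P* = 78.5, Q* = 241.5.
Tax on buyers shifts demand to D = 712.5 − 6(P + 8) = 664.5 - 6P.
664.5 - 6P = -308 + 7P gives seller price Ps = 1945/26; buyers pay Pb = 1945/26 + 8 = 2153/26.
New quantity: Q = 712.5 − 6(2153/26) = 5607/26.
Revenue = 8 × 5607/26 = 22428/13.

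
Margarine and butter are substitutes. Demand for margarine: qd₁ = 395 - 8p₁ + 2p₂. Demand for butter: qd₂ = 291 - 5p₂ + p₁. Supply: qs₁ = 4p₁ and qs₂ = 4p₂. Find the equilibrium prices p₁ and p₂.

Market 1: 395 - 8p₁ + 2p₂ = 4p₁ → 12p₁ - 2p₂ = 395.
Market 2: 9p₂ - p₁ = 291.
Eliminating p₂: 9×(1) + 2×(2) gives 106p₁ = 4137, so p₁ = 4137/106.
Back-substitute into (2): p₂ = (291 + 1×4137/106) / 9 = 3887/106.

p₁ = 4137/106, p₂ = 3887/106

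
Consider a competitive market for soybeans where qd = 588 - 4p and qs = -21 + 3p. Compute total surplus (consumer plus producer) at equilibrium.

Equilibrium: 588 - 4p = -21 + 3p gives p* = 87, q* = 240.
Demand choke price: p = 147; supply starts at p = 7.
CS = ½(147 − 87)(240) = 7200; PS = ½(87 − 7)(240) = 9600.

Total surplus = 16800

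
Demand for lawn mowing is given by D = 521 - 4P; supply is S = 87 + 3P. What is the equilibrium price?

Set D = S: 521 - 4P = 87 + 3P.
434 = 7P, so P* = 62.
Q* = 521 − 4(62) = 273.

P* = 62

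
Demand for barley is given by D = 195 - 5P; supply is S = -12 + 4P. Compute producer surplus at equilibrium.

Equilibrium: 195 - 5P = -12 + 4P gives P* = 23, Q* = 80.
Supply starts at P = 3 (where S = 0).
PS = ½(23 − 3)(80) = 800.

Producer surplus = 800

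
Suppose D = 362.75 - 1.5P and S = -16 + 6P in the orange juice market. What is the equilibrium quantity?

Q* = 287

Set D = S: 362.75 - 1.5P = -16 + 6P.
378.75 = 7.5P, so P* = 50.5.
Q* = 362.75 − 1.5(50.5) = 287.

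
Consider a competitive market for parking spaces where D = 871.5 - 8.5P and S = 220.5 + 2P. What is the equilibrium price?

P* = 62

Set D = S: 871.5 - 8.5P = 220.5 + 2P.
651 = 10.5P, so P* = 62.
Q* = 871.5 − 8.5(62) = 344.5.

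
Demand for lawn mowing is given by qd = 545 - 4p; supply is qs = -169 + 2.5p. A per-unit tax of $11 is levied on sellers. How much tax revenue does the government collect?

Tax revenue = 12683/13

Pre-tax equilibrium: p* = 1428/13, q* = 1373/13.
Tax on sellers shifts supply to qs = -169 + 2.5(p − 11) = -196.5 + 2.5p.
545 - 4p = -196.5 + 2.5p gives buyer price pb = 1483/13; sellers receive ps = 1483/13 − 11 = 1340/13.
New quantity: q = 545 − 4(1483/13) = 1153/13.
Revenue = 11 × 1153/13 = 12683/13.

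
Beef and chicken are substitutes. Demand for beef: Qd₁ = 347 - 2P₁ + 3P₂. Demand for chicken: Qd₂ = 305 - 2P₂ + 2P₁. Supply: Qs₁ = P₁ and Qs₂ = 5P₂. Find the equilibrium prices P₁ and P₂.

Market 1: 347 - 2P₁ + 3P₂ = P₁ → 3P₁ - 3P₂ = 347.
Market 2: 7P₂ - 2P₁ = 305.
Eliminating P₂: 7×(1) + 3×(2) gives 15P₁ = 3344, so P₁ = 3344/15.
Back-substitute into (2): P₂ = (305 + 2×3344/15) / 7 = 1609/15.

P₁ = 3344/15, P₂ = 1609/15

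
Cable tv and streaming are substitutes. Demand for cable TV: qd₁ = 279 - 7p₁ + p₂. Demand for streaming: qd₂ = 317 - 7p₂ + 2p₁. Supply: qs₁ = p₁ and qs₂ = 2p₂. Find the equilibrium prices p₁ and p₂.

Market 1: 279 - 7p₁ + p₂ = p₁ → 8p₁ - p₂ = 279.
Market 2: 9p₂ - 2p₁ = 317.
Eliminating p₂: 9×(1) + 1×(2) gives 70p₁ = 2828, so p₁ = 40.4.
Back-substitute into (2): p₂ = (317 + 2×40.4) / 9 = 44.2.

p₁ = 40.4, p₂ = 44.2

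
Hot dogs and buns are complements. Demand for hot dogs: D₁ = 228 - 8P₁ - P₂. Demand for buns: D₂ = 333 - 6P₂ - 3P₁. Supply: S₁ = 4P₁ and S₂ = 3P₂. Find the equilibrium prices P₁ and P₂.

Market 1: 228 - 8P₁ - P₂ = 4P₁ → 12P₁ + P₂ = 228.
Market 2: 9P₂ + 3P₁ = 333.
Eliminating P₂: 9×(1) − 1×(2) gives 105P₁ = 1719, so P₁ = 573/35.
Back-substitute into (2): P₂ = (333 − 3×573/35) / 9 = 1104/35.

P₁ = 573/35, P₂ = 1104/35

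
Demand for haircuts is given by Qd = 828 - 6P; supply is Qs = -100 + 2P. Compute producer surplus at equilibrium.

Equilibrium: 828 - 6P = -100 + 2P gives P* = 116, Q* = 132.
Supply starts at P = 50 (where Qs = 0).
PS = ½(116 − 50)(132) = 4356.

Producer surplus = 4356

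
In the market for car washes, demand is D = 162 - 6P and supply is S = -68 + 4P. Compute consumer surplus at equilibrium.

Consumer surplus = 48

Equilibrium: 162 - 6P = -68 + 4P gives P* = 23, Q* = 24.
Demand choke price (D = 0): P = 27.
CS = ½(27 − 23)(24) = 48.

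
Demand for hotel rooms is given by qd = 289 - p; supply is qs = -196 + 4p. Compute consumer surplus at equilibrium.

Equilibrium: 289 - p = -196 + 4p gives p* = 97, q* = 192.
Demand choke price (qd = 0): p = 289.
CS = ½(289 − 97)(192) = 18432.

Consumer surplus = 18432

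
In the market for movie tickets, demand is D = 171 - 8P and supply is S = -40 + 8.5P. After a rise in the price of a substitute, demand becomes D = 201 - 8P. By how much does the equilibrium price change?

Original equilibrium: P* = 422/33, Q* = 2267/33.
New equilibrium: 201 - 8P = -40 + 8.5P, so 241 = 16.5P and P' = 482/33; Q' = 201 − 8(482/33) = 2777/33.
Change in price: 482/33 − 422/33 = 20/11.

ΔP = 20/11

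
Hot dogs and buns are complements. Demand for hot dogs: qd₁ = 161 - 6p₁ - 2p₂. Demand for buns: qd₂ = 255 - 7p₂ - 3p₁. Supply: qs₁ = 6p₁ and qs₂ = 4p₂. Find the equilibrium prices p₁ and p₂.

Market 1: 161 - 6p₁ - 2p₂ = 6p₁ → 12p₁ + 2p₂ = 161.
Market 2: 11p₂ + 3p₁ = 255.
Eliminating p₂: 11×(1) − 2×(2) gives 126p₁ = 1261, so p₁ = 1261/126.
Back-substitute into (2): p₂ = (255 − 3×1261/126) / 11 = 859/42.

p₁ = 1261/126, p₂ = 859/42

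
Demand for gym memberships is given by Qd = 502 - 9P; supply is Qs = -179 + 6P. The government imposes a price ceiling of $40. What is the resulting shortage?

Shortage = 81

Equilibrium price would be P* = 45.4, so the ceiling at 40 binds.
At P = 40: Qd = 502 − 9(40) = 142, Qs = -179 + 6(40) = 61.
Shortage = 142 − 61 = 81.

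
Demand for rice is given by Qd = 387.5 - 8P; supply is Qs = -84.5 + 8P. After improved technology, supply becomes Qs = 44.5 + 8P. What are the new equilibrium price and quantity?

P' = 21.4375, Q' = 216

Original equilibrium: P* = 29.5, Q* = 151.5.
New equilibrium: 387.5 - 8P = 44.5 + 8P, so 343 = 16P and P' = 21.4375; Q' = 387.5 − 8(21.4375) = 216.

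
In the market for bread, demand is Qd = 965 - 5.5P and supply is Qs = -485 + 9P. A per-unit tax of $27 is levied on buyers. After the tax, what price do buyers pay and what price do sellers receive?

Buyers pay 3386/29, sellers receive 2603/29

Pre-tax equilibrium: P* = 100, Q* = 415.
Tax on buyers shifts demand to Qd = 965 − 5.5(P + 27) = 816.5 - 5.5P.
816.5 - 5.5P = -485 + 9P gives seller price Ps = 2603/29; buyers pay Pb = 2603/29 + 27 = 3386/29.
New quantity: Q = 965 − 5.5(3386/29) = 9362/29.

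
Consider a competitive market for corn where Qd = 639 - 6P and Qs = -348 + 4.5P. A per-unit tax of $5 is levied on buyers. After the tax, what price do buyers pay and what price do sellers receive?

Pre-tax equilibrium: P* = 94, Q* = 75.
Tax on buyers shifts demand to Qd = 639 − 6(P + 5) = 609 - 6P.
609 - 6P = -348 + 4.5P gives seller price Ps = 638/7; buyers pay Pb = 638/7 + 5 = 673/7.
New quantity: Q = 639 − 6(673/7) = 435/7.

Buyers pay 673/7, sellers receive 638/7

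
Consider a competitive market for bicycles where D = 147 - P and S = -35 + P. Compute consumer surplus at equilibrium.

Consumer surplus = 1568

Equilibrium: 147 - P = -35 + P gives P* = 91, Q* = 56.
Demand choke price (D = 0): P = 147.
CS = ½(147 − 91)(56) = 1568.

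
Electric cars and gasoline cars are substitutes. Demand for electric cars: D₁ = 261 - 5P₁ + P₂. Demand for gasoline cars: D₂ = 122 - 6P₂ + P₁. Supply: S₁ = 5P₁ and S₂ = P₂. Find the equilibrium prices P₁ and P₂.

P₁ = 1949/69, P₂ = 1481/69

Market 1: 261 - 5P₁ + P₂ = 5P₁ → 10P₁ - P₂ = 261.
Market 2: 7P₂ - P₁ = 122.
Eliminating P₂: 7×(1) + 1×(2) gives 69P₁ = 1949, so P₁ = 1949/69.
Back-substitute into (2): P₂ = (122 + 1×1949/69) / 7 = 1481/69.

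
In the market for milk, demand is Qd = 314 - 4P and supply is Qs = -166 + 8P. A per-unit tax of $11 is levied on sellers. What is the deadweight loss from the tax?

Pre-tax equilibrium: P* = 40, Q* = 154.
Tax on sellers shifts supply to Qs = -166 + 8(P − 11) = -254 + 8P.
314 - 4P = -254 + 8P gives buyer price Pb = 142/3; sellers receive Ps = 142/3 − 11 = 109/3.
New quantity: Q = 314 − 4(142/3) = 374/3.
DWL = ½ × 11 × (154 − 374/3) = 484/3.

Deadweight loss = 484/3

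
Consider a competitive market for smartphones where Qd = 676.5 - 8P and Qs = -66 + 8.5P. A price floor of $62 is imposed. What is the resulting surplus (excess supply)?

Surplus = 280.5

Equilibrium price would be P* = 45, so the floor at 62 binds.
At P = 62: Qd = 180.5, Qs = 461.
Surplus = 461 − 180.5 = 280.5.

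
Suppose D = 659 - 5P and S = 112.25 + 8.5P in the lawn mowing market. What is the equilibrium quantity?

Set D = S: 659 - 5P = 112.25 + 8.5P.
546.75 = 13.5P, so P* = 40.5.
Q* = 659 − 5(40.5) = 456.5.

Q* = 456.5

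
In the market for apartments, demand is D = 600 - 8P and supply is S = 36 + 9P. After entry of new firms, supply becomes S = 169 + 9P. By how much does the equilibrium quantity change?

ΔQ = 1064/17

Original equilibrium: P* = 564/17, Q* = 5688/17.
New equilibrium: 600 - 8P = 169 + 9P, so 431 = 17P and P' = 431/17; Q' = 600 − 8(431/17) = 6752/17.
Change in quantity: 6752/17 − 5688/17 = 1064/17.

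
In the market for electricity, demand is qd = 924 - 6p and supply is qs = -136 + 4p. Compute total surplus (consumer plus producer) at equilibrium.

Equilibrium: 924 - 6p = -136 + 4p gives p* = 106, q* = 288.
Demand choke price: p = 154; supply starts at p = 34.
CS = ½(154 − 106)(288) = 6912; PS = ½(106 − 34)(288) = 10368.

Total surplus = 17280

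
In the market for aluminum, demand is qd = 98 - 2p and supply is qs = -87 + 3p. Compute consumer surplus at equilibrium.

Consumer surplus = 144

Equilibrium: 98 - 2p = -87 + 3p gives p* = 37, q* = 24.
Demand choke price (qd = 0): p = 49.
CS = ½(49 − 37)(24) = 144.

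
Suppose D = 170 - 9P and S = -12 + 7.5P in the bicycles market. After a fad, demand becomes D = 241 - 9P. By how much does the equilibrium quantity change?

Original equilibrium: P* = 364/33, Q* = 778/11.
New equilibrium: 241 - 9P = -12 + 7.5P, so 253 = 16.5P and P' = 46/3; Q' = 241 − 9(46/3) = 103.
Change in quantity: 103 − 778/11 = 355/11.

ΔQ = 355/11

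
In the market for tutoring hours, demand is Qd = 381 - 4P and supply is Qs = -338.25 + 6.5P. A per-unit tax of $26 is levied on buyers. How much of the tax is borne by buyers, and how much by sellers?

Pre-tax equilibrium: P* = 68.5, Q* = 107.
Tax on buyers shifts demand to Qd = 381 − 4(P + 26) = 277 - 4P.
277 - 4P = -338.25 + 6.5P gives seller price Ps = 2461/42; buyers pay Pb = 2461/42 + 26 = 3553/42.
New quantity: Q = 381 − 4(3553/42) = 895/21.
Buyer burden = 3553/42 − 68.5 = 338/21; seller burden = 68.5 − 2461/42 = 208/21.

Buyers bear 338/21, sellers bear 208/21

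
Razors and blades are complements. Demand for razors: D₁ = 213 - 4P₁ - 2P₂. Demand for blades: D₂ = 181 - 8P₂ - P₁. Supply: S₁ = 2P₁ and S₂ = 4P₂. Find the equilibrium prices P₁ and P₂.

Market 1: 213 - 4P₁ - 2P₂ = 2P₁ → 6P₁ + 2P₂ = 213.
Market 2: 12P₂ + P₁ = 181.
Eliminating P₂: 12×(1) − 2×(2) gives 70P₁ = 2194, so P₁ = 1097/35.
Back-substitute into (2): P₂ = (181 − 1×1097/35) / 12 = 873/70.

P₁ = 1097/35, P₂ = 873/70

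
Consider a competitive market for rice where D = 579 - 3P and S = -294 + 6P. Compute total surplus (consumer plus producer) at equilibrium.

Total surplus = 20736

Equilibrium: 579 - 3P = -294 + 6P gives P* = 97, Q* = 288.
Demand choke price: P = 193; supply starts at P = 49.
CS = ½(193 − 97)(288) = 13824; PS = ½(97 − 49)(288) = 6912.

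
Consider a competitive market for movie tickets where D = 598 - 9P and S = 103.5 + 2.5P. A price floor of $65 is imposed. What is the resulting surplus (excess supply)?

Surplus = 253

Equilibrium price would be P* = 43, so the floor at 65 binds.
At P = 65: D = 13, S = 266.
Surplus = 266 − 13 = 253.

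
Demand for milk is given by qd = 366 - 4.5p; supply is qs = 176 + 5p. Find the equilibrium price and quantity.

Set qd = qs: 366 - 4.5p = 176 + 5p.
190 = 9.5p, so p* = 20.
q* = 366 − 4.5(20) = 276.

p* = 20, q* = 276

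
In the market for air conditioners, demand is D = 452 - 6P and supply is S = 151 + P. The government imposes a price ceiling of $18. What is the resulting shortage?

Equilibrium price would be P* = 43, so the ceiling at 18 binds.
At P = 18: D = 452 − 6(18) = 344, S = 151 + 1(18) = 169.
Shortage = 344 − 169 = 175.

Shortage = 175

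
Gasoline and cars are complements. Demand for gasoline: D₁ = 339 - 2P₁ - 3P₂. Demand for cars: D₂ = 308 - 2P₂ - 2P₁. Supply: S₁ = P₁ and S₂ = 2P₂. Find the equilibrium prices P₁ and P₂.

P₁ = 72, P₂ = 41

Market 1: 339 - 2P₁ - 3P₂ = P₁ → 3P₁ + 3P₂ = 339.
Market 2: 4P₂ + 2P₁ = 308.
Eliminating P₂: 4×(1) − 3×(2) gives 6P₁ = 432, so P₁ = 72.
Back-substitute into (2): P₂ = (308 − 2×72) / 4 = 41.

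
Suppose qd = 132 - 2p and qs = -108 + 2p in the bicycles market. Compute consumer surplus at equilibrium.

Equilibrium: 132 - 2p = -108 + 2p gives p* = 60, q* = 12.
Demand choke price (qd = 0): p = 66.
CS = ½(66 − 60)(12) = 36.

Consumer surplus = 36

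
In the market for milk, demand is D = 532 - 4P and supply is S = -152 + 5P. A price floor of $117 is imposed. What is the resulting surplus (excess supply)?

Equilibrium price would be P* = 76, so the floor at 117 binds.
At P = 117: D = 64, S = 433.
Surplus = 433 − 64 = 369.

Surplus = 369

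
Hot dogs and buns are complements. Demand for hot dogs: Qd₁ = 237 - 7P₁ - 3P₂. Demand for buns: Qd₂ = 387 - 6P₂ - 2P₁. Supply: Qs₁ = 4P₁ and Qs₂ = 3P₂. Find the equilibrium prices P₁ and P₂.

Market 1: 237 - 7P₁ - 3P₂ = 4P₁ → 11P₁ + 3P₂ = 237.
Market 2: 9P₂ + 2P₁ = 387.
Eliminating P₂: 9×(1) − 3×(2) gives 93P₁ = 972, so P₁ = 324/31.
Back-substitute into (2): P₂ = (387 − 2×324/31) / 9 = 1261/31.

P₁ = 324/31, P₂ = 1261/31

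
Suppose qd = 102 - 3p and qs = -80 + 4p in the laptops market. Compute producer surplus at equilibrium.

Equilibrium: 102 - 3p = -80 + 4p gives p* = 26, q* = 24.
Supply starts at p = 20 (where qs = 0).
PS = ½(26 − 20)(24) = 72.

Producer surplus = 72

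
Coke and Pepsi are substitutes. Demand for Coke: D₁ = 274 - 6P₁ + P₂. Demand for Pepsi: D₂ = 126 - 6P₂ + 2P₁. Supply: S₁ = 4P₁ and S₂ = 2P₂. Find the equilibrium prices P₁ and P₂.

P₁ = 1159/39, P₂ = 904/39

Market 1: 274 - 6P₁ + P₂ = 4P₁ → 10P₁ - P₂ = 274.
Market 2: 8P₂ - 2P₁ = 126.
Eliminating P₂: 8×(1) + 1×(2) gives 78P₁ = 2318, so P₁ = 1159/39.
Back-substitute into (2): P₂ = (126 + 2×1159/39) / 8 = 904/39.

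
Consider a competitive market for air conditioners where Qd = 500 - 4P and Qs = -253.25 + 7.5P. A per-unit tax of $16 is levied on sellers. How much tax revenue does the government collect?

Tax revenue = 72224/23

Pre-tax equilibrium: P* = 65.5, Q* = 238.
Tax on sellers shifts supply to Qs = -253.25 + 7.5(P − 16) = -373.25 + 7.5P.
500 - 4P = -373.25 + 7.5P gives buyer price Pb = 3493/46; sellers receive Ps = 3493/46 − 16 = 2757/46.
New quantity: Q = 500 − 4(3493/46) = 4514/23.
Revenue = 16 × 4514/23 = 72224/23.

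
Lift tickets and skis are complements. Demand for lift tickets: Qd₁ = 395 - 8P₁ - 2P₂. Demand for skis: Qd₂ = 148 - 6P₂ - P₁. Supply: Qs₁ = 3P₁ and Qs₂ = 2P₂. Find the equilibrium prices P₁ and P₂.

Market 1: 395 - 8P₁ - 2P₂ = 3P₁ → 11P₁ + 2P₂ = 395.
Market 2: 8P₂ + P₁ = 148.
Eliminating P₂: 8×(1) − 2×(2) gives 86P₁ = 2864, so P₁ = 1432/43.
Back-substitute into (2): P₂ = (148 − 1×1432/43) / 8 = 1233/86.

P₁ = 1432/43, P₂ = 1233/86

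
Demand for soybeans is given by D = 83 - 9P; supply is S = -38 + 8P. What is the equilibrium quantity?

Q* = 322/17

Set D = S: 83 - 9P = -38 + 8P.
121 = 17P, so P* = 121/17.
Q* = 83 − 9(121/17) = 322/17.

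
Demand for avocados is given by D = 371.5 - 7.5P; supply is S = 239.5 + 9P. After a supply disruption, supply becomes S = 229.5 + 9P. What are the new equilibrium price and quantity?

P' = 284/33, Q' = 6753/22

Original equilibrium: P* = 8, Q* = 311.5.
New equilibrium: 371.5 - 7.5P = 229.5 + 9P, so 142 = 16.5P and P' = 284/33; Q' = 371.5 − 7.5(284/33) = 6753/22.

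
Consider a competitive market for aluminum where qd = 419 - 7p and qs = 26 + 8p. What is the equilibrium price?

Set qd = qs: 419 - 7p = 26 + 8p.
393 = 15p, so p* = 26.2.
q* = 419 − 7(26.2) = 235.6.

p* = 26.2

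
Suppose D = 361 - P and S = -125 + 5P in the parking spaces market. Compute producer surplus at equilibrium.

Producer surplus = 7840

Equilibrium: 361 - P = -125 + 5P gives P* = 81, Q* = 280.
Supply starts at P = 25 (where S = 0).
PS = ½(81 − 25)(280) = 7840.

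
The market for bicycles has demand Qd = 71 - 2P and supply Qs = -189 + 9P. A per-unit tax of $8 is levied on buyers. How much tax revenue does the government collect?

Pre-tax equilibrium: P* = 260/11, Q* = 261/11.
Tax on buyers shifts demand to Qd = 71 − 2(P + 8) = 55 - 2P.
55 - 2P = -189 + 9P gives seller price Ps = 244/11; buyers pay Pb = 244/11 + 8 = 332/11.
New quantity: Q = 71 − 2(332/11) = 117/11.
Revenue = 8 × 117/11 = 936/11.

Tax revenue = 936/11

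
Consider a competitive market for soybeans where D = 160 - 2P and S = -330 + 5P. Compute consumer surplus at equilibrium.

Consumer surplus = 100

Equilibrium: 160 - 2P = -330 + 5P gives P* = 70, Q* = 20.
Demand choke price (D = 0): P = 80.
CS = ½(80 − 70)(20) = 100.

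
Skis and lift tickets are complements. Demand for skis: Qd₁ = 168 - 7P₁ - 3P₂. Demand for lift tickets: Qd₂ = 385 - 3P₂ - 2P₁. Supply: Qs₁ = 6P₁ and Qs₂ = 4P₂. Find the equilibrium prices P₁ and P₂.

P₁ = 21/85, P₂ = 4669/85

Market 1: 168 - 7P₁ - 3P₂ = 6P₁ → 13P₁ + 3P₂ = 168.
Market 2: 7P₂ + 2P₁ = 385.
Eliminating P₂: 7×(1) − 3×(2) gives 85P₁ = 21, so P₁ = 21/85.
Back-substitute into (2): P₂ = (385 − 2×21/85) / 7 = 4669/85.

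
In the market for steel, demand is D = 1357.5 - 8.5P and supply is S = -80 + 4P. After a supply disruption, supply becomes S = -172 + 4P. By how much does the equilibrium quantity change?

Original equilibrium: P* = 115, Q* = 380.
New equilibrium: 1357.5 - 8.5P = -172 + 4P, so 1529.5 = 12.5P and P' = 122.36; Q' = 1357.5 − 8.5(122.36) = 317.44.
Change in quantity: 317.44 − 380 = -62.56.

ΔQ = -62.56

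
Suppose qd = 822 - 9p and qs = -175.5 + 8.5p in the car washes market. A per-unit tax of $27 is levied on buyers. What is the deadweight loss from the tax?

Pre-tax equilibrium: p* = 57, q* = 309.
Tax on buyers shifts demand to qd = 822 − 9(p + 27) = 579 - 9p.
579 - 9p = -175.5 + 8.5p gives seller price ps = 1509/35; buyers pay pb = 1509/35 + 27 = 2454/35.
New quantity: q = 822 − 9(2454/35) = 6684/35.
DWL = ½ × 27 × (309 − 6684/35) = 111537/70.

Deadweight loss = 111537/70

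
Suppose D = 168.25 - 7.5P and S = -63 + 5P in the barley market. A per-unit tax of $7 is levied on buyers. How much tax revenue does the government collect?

Pre-tax equilibrium: P* = 18.5, Q* = 29.5.
Tax on buyers shifts demand to D = 168.25 − 7.5(P + 7) = 115.75 - 7.5P.
115.75 - 7.5P = -63 + 5P gives seller price Ps = 14.3; buyers pay Pb = 14.3 + 7 = 21.3.
New quantity: Q = 168.25 − 7.5(21.3) = 8.5.
Revenue = 7 × 8.5 = 59.5.

Tax revenue = 59.5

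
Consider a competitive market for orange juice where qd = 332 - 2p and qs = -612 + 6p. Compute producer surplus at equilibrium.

Equilibrium: 332 - 2p = -612 + 6p gives p* = 118, q* = 96.
Supply starts at p = 102 (where qs = 0).
PS = ½(118 − 102)(96) = 768.

Producer surplus = 768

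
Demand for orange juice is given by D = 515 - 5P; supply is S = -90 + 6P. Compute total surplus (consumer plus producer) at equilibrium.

Equilibrium: 515 - 5P = -90 + 6P gives P* = 55, Q* = 240.
Demand choke price: P = 103; supply starts at P = 15.
CS = ½(103 − 55)(240) = 5760; PS = ½(55 − 15)(240) = 4800.

Total surplus = 10560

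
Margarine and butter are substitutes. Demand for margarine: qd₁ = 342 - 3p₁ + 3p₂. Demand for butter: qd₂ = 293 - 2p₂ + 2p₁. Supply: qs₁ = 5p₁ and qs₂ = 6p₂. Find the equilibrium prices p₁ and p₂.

p₁ = 3615/58, p₂ = 1514/29

Market 1: 342 - 3p₁ + 3p₂ = 5p₁ → 8p₁ - 3p₂ = 342.
Market 2: 8p₂ - 2p₁ = 293.
Eliminating p₂: 8×(1) + 3×(2) gives 58p₁ = 3615, so p₁ = 3615/58.
Back-substitute into (2): p₂ = (293 + 2×3615/58) / 8 = 1514/29.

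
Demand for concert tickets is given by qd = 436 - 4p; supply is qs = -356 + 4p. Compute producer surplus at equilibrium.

Producer surplus = 200

Equilibrium: 436 - 4p = -356 + 4p gives p* = 99, q* = 40.
Supply starts at p = 89 (where qs = 0).
PS = ½(99 − 89)(40) = 200.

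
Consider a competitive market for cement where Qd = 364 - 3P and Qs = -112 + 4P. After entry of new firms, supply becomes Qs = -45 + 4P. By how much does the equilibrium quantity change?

Original equilibrium: P* = 68, Q* = 160.
New equilibrium: 364 - 3P = -45 + 4P, so 409 = 7P and P' = 409/7; Q' = 364 − 3(409/7) = 1321/7.
Change in quantity: 1321/7 − 160 = 201/7.

ΔQ = 201/7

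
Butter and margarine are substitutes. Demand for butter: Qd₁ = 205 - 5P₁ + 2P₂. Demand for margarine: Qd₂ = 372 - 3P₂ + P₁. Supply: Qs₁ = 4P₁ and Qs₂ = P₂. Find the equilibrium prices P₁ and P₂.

Market 1: 205 - 5P₁ + 2P₂ = 4P₁ → 9P₁ - 2P₂ = 205.
Market 2: 4P₂ - P₁ = 372.
Eliminating P₂: 4×(1) + 2×(2) gives 34P₁ = 1564, so P₁ = 46.
Back-substitute into (2): P₂ = (372 + 1×46) / 4 = 104.5.

P₁ = 46, P₂ = 104.5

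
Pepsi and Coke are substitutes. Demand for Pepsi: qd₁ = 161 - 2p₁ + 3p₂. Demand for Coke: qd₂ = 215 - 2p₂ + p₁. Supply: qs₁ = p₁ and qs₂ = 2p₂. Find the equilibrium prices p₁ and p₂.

p₁ = 1289/9, p₂ = 806/9

Market 1: 161 - 2p₁ + 3p₂ = p₁ → 3p₁ - 3p₂ = 161.
Market 2: 4p₂ - p₁ = 215.
Eliminating p₂: 4×(1) + 3×(2) gives 9p₁ = 1289, so p₁ = 1289/9.
Back-substitute into (2): p₂ = (215 + 1×1289/9) / 4 = 806/9.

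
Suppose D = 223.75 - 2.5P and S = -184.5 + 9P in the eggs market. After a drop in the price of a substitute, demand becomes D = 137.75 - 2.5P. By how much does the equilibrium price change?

ΔP = -172/23

Original equilibrium: P* = 35.5, Q* = 135.
New equilibrium: 137.75 - 2.5P = -184.5 + 9P, so 322.25 = 11.5P and P' = 1289/46; Q' = 137.75 − 2.5(1289/46) = 1557/23.
Change in price: 1289/46 − 35.5 = -172/23.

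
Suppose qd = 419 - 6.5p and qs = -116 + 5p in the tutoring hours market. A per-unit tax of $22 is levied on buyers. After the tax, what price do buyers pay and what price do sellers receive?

Pre-tax equilibrium: p* = 1070/23, q* = 2682/23.
Tax on buyers shifts demand to qd = 419 − 6.5(p + 22) = 276 - 6.5p.
276 - 6.5p = -116 + 5p gives seller price ps = 784/23; buyers pay pb = 784/23 + 22 = 1290/23.
New quantity: q = 419 − 6.5(1290/23) = 1252/23.

Buyers pay 1290/23, sellers receive 784/23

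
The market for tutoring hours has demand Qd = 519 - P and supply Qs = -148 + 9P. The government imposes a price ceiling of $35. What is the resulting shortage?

Equilibrium price would be P* = 66.7, so the ceiling at 35 binds.
At P = 35: Qd = 519 − 1(35) = 484, Qs = -148 + 9(35) = 167.
Shortage = 484 − 167 = 317.

Shortage = 317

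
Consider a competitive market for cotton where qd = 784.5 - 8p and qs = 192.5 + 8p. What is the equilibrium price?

Set qd = qs: 784.5 - 8p = 192.5 + 8p.
592 = 16p, so p* = 37.
q* = 784.5 − 8(37) = 488.5.

p* = 37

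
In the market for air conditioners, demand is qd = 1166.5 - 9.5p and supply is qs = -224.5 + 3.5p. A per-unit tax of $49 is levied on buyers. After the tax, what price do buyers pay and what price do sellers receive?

Pre-tax equilibrium: p* = 107, q* = 150.
Tax on buyers shifts demand to qd = 1166.5 − 9.5(p + 49) = 701 - 9.5p.
701 - 9.5p = -224.5 + 3.5p gives seller price ps = 1851/26; buyers pay pb = 1851/26 + 49 = 3125/26.
New quantity: q = 1166.5 − 9.5(3125/26) = 1283/52.

Buyers pay 3125/26, sellers receive 1851/26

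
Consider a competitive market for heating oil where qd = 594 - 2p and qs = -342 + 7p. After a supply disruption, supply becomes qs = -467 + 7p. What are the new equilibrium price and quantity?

p' = 1061/9, q' = 3224/9

Original equilibrium: p* = 104, q* = 386.
New equilibrium: 594 - 2p = -467 + 7p, so 1061 = 9p and p' = 1061/9; q' = 594 − 2(1061/9) = 3224/9.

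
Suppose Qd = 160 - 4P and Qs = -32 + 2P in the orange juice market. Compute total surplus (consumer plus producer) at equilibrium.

Total surplus = 384

Equilibrium: 160 - 4P = -32 + 2P gives P* = 32, Q* = 32.
Demand choke price: P = 40; supply starts at P = 16.
CS = ½(40 − 32)(32) = 128; PS = ½(32 − 16)(32) = 256.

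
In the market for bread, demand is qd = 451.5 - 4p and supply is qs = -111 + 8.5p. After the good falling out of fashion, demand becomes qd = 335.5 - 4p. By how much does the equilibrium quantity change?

Original equilibrium: p* = 45, q* = 271.5.
New equilibrium: 335.5 - 4p = -111 + 8.5p, so 446.5 = 12.5p and p' = 35.72; q' = 335.5 − 4(35.72) = 192.62.
Change in quantity: 192.62 − 271.5 = -78.88.

Δq = -78.88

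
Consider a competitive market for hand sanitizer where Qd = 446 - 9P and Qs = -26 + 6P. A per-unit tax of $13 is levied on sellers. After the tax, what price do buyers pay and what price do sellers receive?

Buyers pay 110/3, sellers receive 71/3

Pre-tax equilibrium: P* = 472/15, Q* = 162.8.
Tax on sellers shifts supply to Qs = -26 + 6(P − 13) = -104 + 6P.
446 - 9P = -104 + 6P gives buyer price Pb = 110/3; sellers receive Ps = 110/3 − 13 = 71/3.
New quantity: Q = 446 − 9(110/3) = 116.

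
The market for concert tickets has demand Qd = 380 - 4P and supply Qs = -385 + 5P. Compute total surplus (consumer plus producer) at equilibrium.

Total surplus = 360

Equilibrium: 380 - 4P = -385 + 5P gives P* = 85, Q* = 40.
Demand choke price: P = 95; supply starts at P = 77.
CS = ½(95 − 85)(40) = 200; PS = ½(85 − 77)(40) = 160.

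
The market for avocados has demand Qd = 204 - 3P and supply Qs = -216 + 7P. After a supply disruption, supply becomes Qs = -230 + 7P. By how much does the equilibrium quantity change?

Original equilibrium: P* = 42, Q* = 78.
New equilibrium: 204 - 3P = -230 + 7P, so 434 = 10P and P' = 43.4; Q' = 204 − 3(43.4) = 73.8.
Change in quantity: 73.8 − 78 = -4.2.

ΔQ = -4.2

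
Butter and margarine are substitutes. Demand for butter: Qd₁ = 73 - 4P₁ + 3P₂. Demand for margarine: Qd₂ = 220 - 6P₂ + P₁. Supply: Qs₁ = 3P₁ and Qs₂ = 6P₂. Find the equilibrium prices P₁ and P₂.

Market 1: 73 - 4P₁ + 3P₂ = 3P₁ → 7P₁ - 3P₂ = 73.
Market 2: 12P₂ - P₁ = 220.
Eliminating P₂: 12×(1) + 3×(2) gives 81P₁ = 1536, so P₁ = 512/27.
Back-substitute into (2): P₂ = (220 + 1×512/27) / 12 = 1613/81.

P₁ = 512/27, P₂ = 1613/81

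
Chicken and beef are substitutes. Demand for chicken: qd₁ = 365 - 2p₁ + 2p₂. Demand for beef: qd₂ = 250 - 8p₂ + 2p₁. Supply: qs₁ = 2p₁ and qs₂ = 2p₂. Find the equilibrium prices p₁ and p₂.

p₁ = 2075/18, p₂ = 865/18

Market 1: 365 - 2p₁ + 2p₂ = 2p₁ → 4p₁ - 2p₂ = 365.
Market 2: 10p₂ - 2p₁ = 250.
Eliminating p₂: 10×(1) + 2×(2) gives 36p₁ = 4150, so p₁ = 2075/18.
Back-substitute into (2): p₂ = (250 + 2×2075/18) / 10 = 865/18.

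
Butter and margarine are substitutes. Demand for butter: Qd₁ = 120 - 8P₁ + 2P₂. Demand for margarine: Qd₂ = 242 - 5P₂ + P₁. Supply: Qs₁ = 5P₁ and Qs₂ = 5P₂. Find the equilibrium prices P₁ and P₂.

P₁ = 13.15625, P₂ = 25.515625

Market 1: 120 - 8P₁ + 2P₂ = 5P₁ → 13P₁ - 2P₂ = 120.
Market 2: 10P₂ - P₁ = 242.
Eliminating P₂: 10×(1) + 2×(2) gives 128P₁ = 1684, so P₁ = 13.15625.
Back-substitute into (2): P₂ = (242 + 1×13.15625) / 10 = 25.515625.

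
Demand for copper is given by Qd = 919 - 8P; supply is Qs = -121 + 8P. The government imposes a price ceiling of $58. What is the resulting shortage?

Shortage = 112

Equilibrium price would be P* = 65, so the ceiling at 58 binds.
At P = 58: Qd = 919 − 8(58) = 455, Qs = -121 + 8(58) = 343.
Shortage = 455 − 343 = 112.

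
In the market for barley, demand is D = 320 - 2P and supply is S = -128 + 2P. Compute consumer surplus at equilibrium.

Equilibrium: 320 - 2P = -128 + 2P gives P* = 112, Q* = 96.
Demand choke price (D = 0): P = 160.
CS = ½(160 − 112)(96) = 2304.

Consumer surplus = 2304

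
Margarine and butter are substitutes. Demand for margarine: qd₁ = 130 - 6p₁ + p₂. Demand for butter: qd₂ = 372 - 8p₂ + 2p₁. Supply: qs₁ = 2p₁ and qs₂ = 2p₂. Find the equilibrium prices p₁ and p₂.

Market 1: 130 - 6p₁ + p₂ = 2p₁ → 8p₁ - p₂ = 130.
Market 2: 10p₂ - 2p₁ = 372.
Eliminating p₂: 10×(1) + 1×(2) gives 78p₁ = 1672, so p₁ = 836/39.
Back-substitute into (2): p₂ = (372 + 2×836/39) / 10 = 1618/39.

p₁ = 836/39, p₂ = 1618/39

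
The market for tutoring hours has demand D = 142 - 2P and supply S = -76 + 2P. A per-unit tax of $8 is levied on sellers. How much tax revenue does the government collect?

Pre-tax equilibrium: P* = 54.5, Q* = 33.
Tax on sellers shifts supply to S = -76 + 2(P − 8) = -92 + 2P.
142 - 2P = -92 + 2P gives buyer price Pb = 58.5; sellers receive Ps = 58.5 − 8 = 50.5.
New quantity: Q = 142 − 2(58.5) = 25.
Revenue = 8 × 25 = 200.

Tax revenue = 200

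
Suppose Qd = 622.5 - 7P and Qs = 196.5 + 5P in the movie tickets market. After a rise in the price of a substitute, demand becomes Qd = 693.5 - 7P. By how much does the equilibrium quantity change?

Original equilibrium: P* = 35.5, Q* = 374.
New equilibrium: 693.5 - 7P = 196.5 + 5P, so 497 = 12P and P' = 497/12; Q' = 693.5 − 7(497/12) = 4843/12.
Change in quantity: 4843/12 − 374 = 355/12.

ΔQ = 355/12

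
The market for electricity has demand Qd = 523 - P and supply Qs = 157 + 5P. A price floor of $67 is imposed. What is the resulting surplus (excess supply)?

Surplus = 36

Equilibrium price would be P* = 61, so the floor at 67 binds.
At P = 67: Qd = 456, Qs = 492.
Surplus = 492 − 456 = 36.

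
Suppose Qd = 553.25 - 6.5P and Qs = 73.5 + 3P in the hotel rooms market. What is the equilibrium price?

Set Qd = Qs: 553.25 - 6.5P = 73.5 + 3P.
479.75 = 9.5P, so P* = 50.5.
Q* = 553.25 − 6.5(50.5) = 225.

P* = 50.5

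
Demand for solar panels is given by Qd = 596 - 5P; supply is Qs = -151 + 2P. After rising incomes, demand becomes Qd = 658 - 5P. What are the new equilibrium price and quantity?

P' = 809/7, Q' = 561/7

Original equilibrium: P* = 747/7, Q* = 437/7.
New equilibrium: 658 - 5P = -151 + 2P, so 809 = 7P and P' = 809/7; Q' = 658 − 5(809/7) = 561/7.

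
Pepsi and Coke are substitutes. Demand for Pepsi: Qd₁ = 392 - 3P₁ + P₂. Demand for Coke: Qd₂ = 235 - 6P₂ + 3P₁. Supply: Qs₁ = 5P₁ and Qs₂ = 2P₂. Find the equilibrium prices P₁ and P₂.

P₁ = 3371/61, P₂ = 3056/61

Market 1: 392 - 3P₁ + P₂ = 5P₁ → 8P₁ - P₂ = 392.
Market 2: 8P₂ - 3P₁ = 235.
Eliminating P₂: 8×(1) + 1×(2) gives 61P₁ = 3371, so P₁ = 3371/61.
Back-substitute into (2): P₂ = (235 + 3×3371/61) / 8 = 3056/61.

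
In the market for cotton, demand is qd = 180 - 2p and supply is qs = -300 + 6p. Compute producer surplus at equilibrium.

Producer surplus = 300

Equilibrium: 180 - 2p = -300 + 6p gives p* = 60, q* = 60.
Supply starts at p = 50 (where qs = 0).
PS = ½(60 − 50)(60) = 300.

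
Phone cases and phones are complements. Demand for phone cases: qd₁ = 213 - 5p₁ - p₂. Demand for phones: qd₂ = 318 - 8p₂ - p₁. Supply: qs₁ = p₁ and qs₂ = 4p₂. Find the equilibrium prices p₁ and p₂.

Market 1: 213 - 5p₁ - p₂ = p₁ → 6p₁ + p₂ = 213.
Market 2: 12p₂ + p₁ = 318.
Eliminating p₂: 12×(1) − 1×(2) gives 71p₁ = 2238, so p₁ = 2238/71.
Back-substitute into (2): p₂ = (318 − 1×2238/71) / 12 = 1695/71.

p₁ = 2238/71, p₂ = 1695/71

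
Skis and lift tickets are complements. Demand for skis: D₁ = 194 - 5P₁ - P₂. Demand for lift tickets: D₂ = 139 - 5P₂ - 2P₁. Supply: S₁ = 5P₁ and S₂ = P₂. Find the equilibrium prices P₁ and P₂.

Market 1: 194 - 5P₁ - P₂ = 5P₁ → 10P₁ + P₂ = 194.
Market 2: 6P₂ + 2P₁ = 139.
Eliminating P₂: 6×(1) − 1×(2) gives 58P₁ = 1025, so P₁ = 1025/58.
Back-substitute into (2): P₂ = (139 − 2×1025/58) / 6 = 501/29.

P₁ = 1025/58, P₂ = 501/29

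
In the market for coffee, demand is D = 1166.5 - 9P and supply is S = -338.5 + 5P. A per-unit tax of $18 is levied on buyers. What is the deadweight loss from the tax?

Pre-tax equilibrium: P* = 107.5, Q* = 199.
Tax on buyers shifts demand to D = 1166.5 − 9(P + 18) = 1004.5 - 9P.
1004.5 - 9P = -338.5 + 5P gives seller price Ps = 1343/14; buyers pay Pb = 1343/14 + 18 = 1595/14.
New quantity: Q = 1166.5 − 9(1595/14) = 988/7.
DWL = ½ × 18 × (199 − 988/7) = 3645/7.

Deadweight loss = 3645/7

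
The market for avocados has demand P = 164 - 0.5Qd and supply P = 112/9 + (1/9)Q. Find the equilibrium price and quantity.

Set the two price expressions equal: 164 - 0.5Q = 112/9 + (1/9)Q.
1364/9 = (11/18)Q, so Q* = 248.
P* = 164 − (0.5)(248) = 40.

P* = 40, Q* = 248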